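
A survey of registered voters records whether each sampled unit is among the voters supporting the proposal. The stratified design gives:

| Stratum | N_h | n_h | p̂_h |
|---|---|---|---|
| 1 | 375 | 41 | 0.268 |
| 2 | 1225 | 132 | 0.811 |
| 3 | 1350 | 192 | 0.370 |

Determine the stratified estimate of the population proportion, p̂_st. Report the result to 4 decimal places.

N = 2950; stratum weights W_h = N_h/N.
p̂_st = Σ W_h p̂_h = (375·0.268 + 1225·0.811 + 1350·0.370)/2950 = 0.54016

p̂_st ≈ 0.5402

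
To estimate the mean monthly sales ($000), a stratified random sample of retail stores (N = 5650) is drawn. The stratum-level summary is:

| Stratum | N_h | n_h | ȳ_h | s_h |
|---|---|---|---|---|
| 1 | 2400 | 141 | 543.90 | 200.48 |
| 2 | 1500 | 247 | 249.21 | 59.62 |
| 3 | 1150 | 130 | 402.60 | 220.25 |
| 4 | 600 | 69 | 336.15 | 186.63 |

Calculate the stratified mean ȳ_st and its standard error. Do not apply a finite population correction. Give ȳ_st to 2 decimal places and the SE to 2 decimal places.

ȳ_st ≈ 414.84, SE ≈ 8.58

ȳ_st = Σ W_h ȳ_h = (2400·543.90 + 1500·249.21 + 1150·402.60 + 600·336.15)/5650 = 414.84159
V̂(ȳ_st) = Σ W_h² s_h²/n_h, with W_h = N_h/N and N = 5650:
  stratum 1: (2400/5650)²·200.48²/141 = 51.4338
  stratum 2: (1500/5650)²·59.62²/247 = 1.01431
  stratum 3: (1150/5650)²·220.25²/130 = 15.4592
  stratum 4: (600/5650)²·186.63²/69 = 5.69271
V̂(ȳ_st) = 73.6
SE(ȳ_st) = √73.6 = 8.57905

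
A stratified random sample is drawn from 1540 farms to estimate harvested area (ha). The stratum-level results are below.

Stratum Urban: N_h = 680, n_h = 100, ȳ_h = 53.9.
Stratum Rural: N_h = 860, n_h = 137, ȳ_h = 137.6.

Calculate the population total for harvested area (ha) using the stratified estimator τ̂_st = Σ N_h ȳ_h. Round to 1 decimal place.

τ̂_st ≈ 154988.0

τ̂_st = Σ N_h ȳ_h = 680·53.9 + 860·137.6 = 154988.0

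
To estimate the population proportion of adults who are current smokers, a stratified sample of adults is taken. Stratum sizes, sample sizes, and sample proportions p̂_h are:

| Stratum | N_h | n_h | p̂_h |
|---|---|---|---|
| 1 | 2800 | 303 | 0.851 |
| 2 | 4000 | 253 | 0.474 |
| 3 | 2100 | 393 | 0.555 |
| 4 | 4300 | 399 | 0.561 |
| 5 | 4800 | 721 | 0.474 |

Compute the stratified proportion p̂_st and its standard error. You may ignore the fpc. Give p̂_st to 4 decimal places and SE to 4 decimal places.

p̂_st ≈ 0.5629, SE ≈ 0.0113

N = 18000; stratum weights W_h = N_h/N.
p̂_st = Σ W_h p̂_h = (2800·0.851 + 4000·0.474 + 2100·0.555 + 4300·0.561 + 4800·0.474)/18000 = 0.56288
V̂(p̂_st) = Σ W_h² p̂_h(1−p̂_h)/(n_h−1):
  stratum 1: (2800/18000)²·0.851·0.149/302 = 1.01597e-05
  stratum 2: (4000/18000)²·0.474·0.526/252 = 4.88583e-05
  stratum 3: (2100/18000)²·0.555·0.445/392 = 8.57552e-06
  stratum 4: (4300/18000)²·0.561·0.439/398 = 3.53131e-05
  stratum 5: (4800/18000)²·0.474·0.526/720 = 2.46246e-05
V̂(p̂_st) = 0.000127531; SE = √V̂ = 0.011293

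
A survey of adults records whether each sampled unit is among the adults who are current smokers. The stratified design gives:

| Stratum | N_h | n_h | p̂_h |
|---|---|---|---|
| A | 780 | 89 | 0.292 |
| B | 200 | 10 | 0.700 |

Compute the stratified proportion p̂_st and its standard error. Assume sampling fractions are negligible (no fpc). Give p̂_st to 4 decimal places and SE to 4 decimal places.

p̂_st ≈ 0.3753, SE ≈ 0.0496

N = 980; stratum weights W_h = N_h/N.
p̂_st = Σ W_h p̂_h = (780·0.292 + 200·0.700)/980 = 0.37527
V̂(p̂_st) = Σ W_h² p̂_h(1−p̂_h)/(n_h−1):
  stratum A: (780/980)²·0.292·0.708/88 = 0.00148823
  stratum B: (200/980)²·0.700·0.300/9 = 0.000971817
V̂(p̂_st) = 0.00246005; SE = √V̂ = 0.0495989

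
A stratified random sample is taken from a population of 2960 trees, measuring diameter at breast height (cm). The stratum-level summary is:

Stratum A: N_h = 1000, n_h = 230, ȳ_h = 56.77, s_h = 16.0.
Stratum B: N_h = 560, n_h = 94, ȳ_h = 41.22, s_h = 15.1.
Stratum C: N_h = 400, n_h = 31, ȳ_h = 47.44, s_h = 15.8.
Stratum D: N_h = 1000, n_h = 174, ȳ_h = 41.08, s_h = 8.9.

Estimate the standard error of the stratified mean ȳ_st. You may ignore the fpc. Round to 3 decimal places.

SE(ȳ_st) ≈ 0.643

V̂(ȳ_st) = Σ W_h² s_h²/n_h, with W_h = N_h/N and N = 2960:
  stratum A: (1000/2960)²·16.0²/230 = 0.127037
  stratum B: (560/2960)²·15.1²/94 = 0.0868198
  stratum C: (400/2960)²·15.8²/31 = 0.147058
  stratum D: (1000/2960)²·8.9²/174 = 0.0519574
V̂(ȳ_st) = 0.412872
SE(ȳ_st) = √0.412872 = 0.642551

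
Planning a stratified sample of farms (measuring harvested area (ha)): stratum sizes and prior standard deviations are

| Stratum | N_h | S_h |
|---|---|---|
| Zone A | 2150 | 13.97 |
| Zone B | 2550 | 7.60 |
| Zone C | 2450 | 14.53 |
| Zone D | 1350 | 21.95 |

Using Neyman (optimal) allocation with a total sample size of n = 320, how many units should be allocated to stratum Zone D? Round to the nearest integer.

83

Neyman allocation: n_h = n · N_h S_h / Σ N_i S_i, with n = 320.
  stratum Zone A: N_h·S_h = 2150·13.97 = 30035.50
  stratum Zone B: N_h·S_h = 2550·7.60 = 19380.00
  stratum Zone C: N_h·S_h = 2450·14.53 = 35598.50
  stratum Zone D: N_h·S_h = 1350·21.95 = 29632.50
Σ N_h S_h = 114646.50
n for stratum Zone D = 320·29632.50/114646.50 = 82.710 → 83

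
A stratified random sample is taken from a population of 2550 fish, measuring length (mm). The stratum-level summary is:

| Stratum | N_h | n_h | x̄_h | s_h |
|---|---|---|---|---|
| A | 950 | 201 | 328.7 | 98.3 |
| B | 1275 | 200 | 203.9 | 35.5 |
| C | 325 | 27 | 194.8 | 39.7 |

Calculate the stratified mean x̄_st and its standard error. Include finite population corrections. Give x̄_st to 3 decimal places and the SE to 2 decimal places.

x̄_st = Σ W_h x̄_h = (950·328.7 + 1275·203.9 + 325·194.8)/2550 = 249.23431
V̂(x̄_st) = Σ W_h² (1 − n_h/N_h) s_h²/n_h, with W_h = N_h/N and N = 2550:
  stratum A: (950/2550)²·(1 − 201/950)·98.3²/201 = 5.26061
  stratum B: (1275/2550)²·(1 − 200/1275)·35.5²/200 = 1.3282
  stratum C: (325/2550)²·(1 − 27/325)·39.7²/27 = 0.869434
V̂(x̄_st) = 7.45825
SE(x̄_st) = √7.45825 = 2.73098

x̄_st ≈ 249.234, SE ≈ 2.73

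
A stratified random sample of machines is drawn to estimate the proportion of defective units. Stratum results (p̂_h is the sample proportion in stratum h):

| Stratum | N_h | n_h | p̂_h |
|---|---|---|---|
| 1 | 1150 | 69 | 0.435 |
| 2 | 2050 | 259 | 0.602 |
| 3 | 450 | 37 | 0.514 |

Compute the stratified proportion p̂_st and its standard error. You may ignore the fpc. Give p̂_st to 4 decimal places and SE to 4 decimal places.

N = 3650; stratum weights W_h = N_h/N.
p̂_st = Σ W_h p̂_h = (1150·0.435 + 2050·0.602 + 450·0.514)/3650 = 0.53853
V̂(p̂_st) = Σ W_h² p̂_h(1−p̂_h)/(n_h−1):
  stratum 1: (1150/3650)²·0.435·0.565/68 = 0.000358789
  stratum 2: (2050/3650)²·0.602·0.398/258 = 0.000292942
  stratum 3: (450/3650)²·0.514·0.486/36 = 0.000105472
V̂(p̂_st) = 0.000757203; SE = √V̂ = 0.0275173

p̂_st ≈ 0.5385, SE ≈ 0.0275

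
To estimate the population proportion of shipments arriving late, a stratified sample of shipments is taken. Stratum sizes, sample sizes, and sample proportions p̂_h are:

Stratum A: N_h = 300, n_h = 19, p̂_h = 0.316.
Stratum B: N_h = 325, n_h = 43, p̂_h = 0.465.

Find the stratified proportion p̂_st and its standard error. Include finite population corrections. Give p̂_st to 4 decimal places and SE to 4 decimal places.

p̂_st ≈ 0.3935, SE ≈ 0.0631

N = 625; stratum weights W_h = N_h/N.
p̂_st = Σ W_h p̂_h = (300·0.316 + 325·0.465)/625 = 0.39348
V̂(p̂_st) = Σ W_h² (1 − n_h/N_h) p̂_h(1−p̂_h)/(n_h−1):
  stratum A: (300/625)²·(1 − 19/300)·0.316·0.684/18 = 0.00259142
  stratum B: (325/625)²·(1 − 43/325)·0.465·0.535/42 = 0.00138973
V̂(p̂_st) = 0.00398115; SE = √V̂ = 0.0630964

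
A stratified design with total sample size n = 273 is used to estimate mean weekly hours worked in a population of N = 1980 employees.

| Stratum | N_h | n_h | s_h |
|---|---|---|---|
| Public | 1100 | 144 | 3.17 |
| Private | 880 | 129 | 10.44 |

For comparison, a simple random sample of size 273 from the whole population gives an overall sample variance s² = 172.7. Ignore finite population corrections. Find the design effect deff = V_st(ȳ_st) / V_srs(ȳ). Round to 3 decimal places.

V̂(ȳ_st) = Σ W_h² s_h²/n_h, with W_h = N_h/N and N = 1980:
  stratum Public: (1100/1980)²·3.17²/144 = 0.0215383
  stratum Private: (880/1980)²·10.44²/129 = 0.166896
V_st = 0.188434
V_srs = s²/n = 172.7/273 = 0.632601
deff = V_st / V_srs = 0.188434/0.632601 = 0.2979

deff ≈ 0.298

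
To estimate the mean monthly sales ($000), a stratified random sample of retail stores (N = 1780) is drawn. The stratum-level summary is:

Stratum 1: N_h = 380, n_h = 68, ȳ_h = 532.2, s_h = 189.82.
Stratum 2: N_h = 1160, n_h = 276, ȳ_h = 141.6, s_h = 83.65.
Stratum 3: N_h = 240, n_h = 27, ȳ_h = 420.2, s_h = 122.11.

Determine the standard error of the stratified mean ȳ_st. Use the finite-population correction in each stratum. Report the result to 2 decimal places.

SE(ȳ_st) ≈ 6.08

V̂(ȳ_st) = Σ W_h² (1 − n_h/N_h) s_h²/n_h, with W_h = N_h/N and N = 1780:
  stratum 1: (380/1780)²·(1 − 68/380)·189.82²/68 = 19.8277
  stratum 2: (1160/1780)²·(1 − 276/1160)·83.65²/276 = 8.20527
  stratum 3: (240/1780)²·(1 − 27/240)·122.11²/27 = 8.91024
V̂(ȳ_st) = 36.9433
SE(ȳ_st) = √36.9433 = 6.0781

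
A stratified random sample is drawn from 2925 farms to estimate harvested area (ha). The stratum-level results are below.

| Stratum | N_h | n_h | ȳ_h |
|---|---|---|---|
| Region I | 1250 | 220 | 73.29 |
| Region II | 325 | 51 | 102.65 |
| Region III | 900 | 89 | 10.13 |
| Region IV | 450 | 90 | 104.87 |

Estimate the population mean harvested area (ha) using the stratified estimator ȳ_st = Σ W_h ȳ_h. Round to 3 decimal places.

ȳ_st ≈ 61.977

N = Σ N_h = 2925. Stratum weights W_h = N_h/N.
ȳ_st = (1250·73.29 + 325·102.65 + 900·10.13 + 450·104.87) / 2925 = 61.97684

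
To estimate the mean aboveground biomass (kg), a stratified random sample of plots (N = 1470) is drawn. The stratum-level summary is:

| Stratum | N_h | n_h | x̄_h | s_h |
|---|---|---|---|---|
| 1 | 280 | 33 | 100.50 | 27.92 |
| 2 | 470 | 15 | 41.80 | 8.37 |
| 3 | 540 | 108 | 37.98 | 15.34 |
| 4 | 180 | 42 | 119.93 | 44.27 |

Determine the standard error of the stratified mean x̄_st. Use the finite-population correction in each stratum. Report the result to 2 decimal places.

SE(x̄_st) ≈ 1.41

V̂(x̄_st) = Σ W_h² (1 − n_h/N_h) s_h²/n_h, with W_h = N_h/N and N = 1470:
  stratum 1: (280/1470)²·(1 − 33/280)·27.92²/33 = 0.756027
  stratum 2: (470/1470)²·(1 − 15/470)·8.37²/15 = 0.462205
  stratum 3: (540/1470)²·(1 − 108/540)·15.34²/108 = 0.235218
  stratum 4: (180/1470)²·(1 − 42/180)·44.27²/42 = 0.536397
V̂(x̄_st) = 1.98985
SE(x̄_st) = √1.98985 = 1.41062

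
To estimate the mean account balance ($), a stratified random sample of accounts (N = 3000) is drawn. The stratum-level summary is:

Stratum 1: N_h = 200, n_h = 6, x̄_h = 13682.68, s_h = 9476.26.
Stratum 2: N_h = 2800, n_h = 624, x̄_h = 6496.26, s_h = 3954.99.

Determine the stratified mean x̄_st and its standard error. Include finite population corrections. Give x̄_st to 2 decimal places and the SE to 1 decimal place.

x̄_st ≈ 6975.35, SE ≈ 285.5

x̄_st = Σ W_h x̄_h = (200·13682.68 + 2800·6496.26)/3000 = 6975.35467
V̂(x̄_st) = Σ W_h² (1 − n_h/N_h) s_h²/n_h, with W_h = N_h/N and N = 3000:
  stratum 1: (200/3000)²·(1 − 6/200)·9476.26²/6 = 64522.6
  stratum 2: (2800/3000)²·(1 − 624/2800)·3954.99²/624 = 16970
V̂(x̄_st) = 81492.6
SE(x̄_st) = √81492.6 = 285.469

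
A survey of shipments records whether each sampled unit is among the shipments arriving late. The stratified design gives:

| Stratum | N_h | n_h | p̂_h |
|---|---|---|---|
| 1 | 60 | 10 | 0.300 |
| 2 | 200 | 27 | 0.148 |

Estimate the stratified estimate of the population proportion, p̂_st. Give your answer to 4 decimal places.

p̂_st ≈ 0.1831

N = 260; stratum weights W_h = N_h/N.
p̂_st = Σ W_h p̂_h = (60·0.300 + 200·0.148)/260 = 0.18308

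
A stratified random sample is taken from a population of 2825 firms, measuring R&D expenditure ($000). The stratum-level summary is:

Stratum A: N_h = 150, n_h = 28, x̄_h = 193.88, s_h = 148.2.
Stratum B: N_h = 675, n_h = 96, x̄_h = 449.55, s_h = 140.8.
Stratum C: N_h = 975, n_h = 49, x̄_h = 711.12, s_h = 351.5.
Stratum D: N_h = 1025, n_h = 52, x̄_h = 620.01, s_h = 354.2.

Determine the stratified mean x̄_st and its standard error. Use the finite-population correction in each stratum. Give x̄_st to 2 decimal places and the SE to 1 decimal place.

x̄_st ≈ 588.10, SE ≈ 24.5

x̄_st = Σ W_h x̄_h = (150·193.88 + 675·449.55 + 975·711.12 + 1025·620.01)/2825 = 588.09929
V̂(x̄_st) = Σ W_h² (1 − n_h/N_h) s_h²/n_h, with W_h = N_h/N and N = 2825:
  stratum A: (150/2825)²·(1 − 28/150)·148.2²/28 = 1.79867
  stratum B: (675/2825)²·(1 − 96/675)·140.8²/96 = 10.113
  stratum C: (975/2825)²·(1 − 49/975)·351.5²/49 = 285.255
  stratum D: (1025/2825)²·(1 − 52/1025)·354.2²/52 = 301.504
V̂(x̄_st) = 598.671
SE(x̄_st) = √598.671 = 24.4678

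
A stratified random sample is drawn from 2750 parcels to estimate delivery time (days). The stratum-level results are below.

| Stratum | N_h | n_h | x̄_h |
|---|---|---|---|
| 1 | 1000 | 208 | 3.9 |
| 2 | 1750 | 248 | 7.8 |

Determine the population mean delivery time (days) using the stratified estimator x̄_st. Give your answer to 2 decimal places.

N = Σ N_h = 2750. Stratum weights W_h = N_h/N.
x̄_st = (1000·3.9 + 1750·7.8) / 2750 = 6.3818

x̄_st ≈ 6.38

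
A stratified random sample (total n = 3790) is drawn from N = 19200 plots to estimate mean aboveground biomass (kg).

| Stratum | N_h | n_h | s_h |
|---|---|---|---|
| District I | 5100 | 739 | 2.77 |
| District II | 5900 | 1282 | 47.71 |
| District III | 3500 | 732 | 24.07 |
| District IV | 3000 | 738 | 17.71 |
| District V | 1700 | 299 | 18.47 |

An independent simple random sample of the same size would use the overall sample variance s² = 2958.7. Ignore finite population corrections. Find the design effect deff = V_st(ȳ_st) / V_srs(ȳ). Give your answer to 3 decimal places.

deff ≈ 0.274

V̂(ȳ_st) = Σ W_h² s_h²/n_h, with W_h = N_h/N and N = 19200:
  stratum District I: (5100/19200)²·2.77²/739 = 0.000732577
  stratum District II: (5900/19200)²·47.71²/1282 = 0.167661
  stratum District III: (3500/19200)²·24.07²/732 = 0.0263011
  stratum District IV: (3000/19200)²·17.71²/738 = 0.0103758
  stratum District V: (1700/19200)²·18.47²/299 = 0.00894454
V_st = 0.214015
V_srs = s²/n = 2958.7/3790 = 0.78066
deff = V_st / V_srs = 0.214015/0.78066 = 0.2741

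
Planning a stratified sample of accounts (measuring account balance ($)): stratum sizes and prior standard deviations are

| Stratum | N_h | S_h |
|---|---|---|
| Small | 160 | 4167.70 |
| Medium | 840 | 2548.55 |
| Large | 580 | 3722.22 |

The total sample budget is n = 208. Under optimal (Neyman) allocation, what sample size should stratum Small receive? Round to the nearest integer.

Neyman allocation: n_h = n · N_h S_h / Σ N_i S_i, with n = 208.
  stratum Small: N_h·S_h = 160·4167.70 = 666832.00
  stratum Medium: N_h·S_h = 840·2548.55 = 2140782.00
  stratum Large: N_h·S_h = 580·3722.22 = 2158887.60
Σ N_h S_h = 4966501.60
n for stratum Small = 208·666832.00/4966501.60 = 27.927 → 28

28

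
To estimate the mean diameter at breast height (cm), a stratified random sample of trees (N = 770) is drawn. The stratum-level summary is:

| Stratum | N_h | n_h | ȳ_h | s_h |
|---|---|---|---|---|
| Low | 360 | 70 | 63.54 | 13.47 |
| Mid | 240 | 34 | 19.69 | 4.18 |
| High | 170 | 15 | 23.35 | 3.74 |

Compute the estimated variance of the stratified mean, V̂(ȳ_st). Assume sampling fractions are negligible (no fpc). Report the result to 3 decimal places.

V̂(ȳ_st) = Σ W_h² s_h²/n_h, with W_h = N_h/N and N = 770:
  stratum Low: (360/770)²·13.47²/70 = 0.566579
  stratum Mid: (240/770)²·4.18²/34 = 0.0499246
  stratum High: (170/770)²·3.74²/15 = 0.0454536
V̂(ȳ_st) = 0.661958

V̂(ȳ_st) ≈ 0.662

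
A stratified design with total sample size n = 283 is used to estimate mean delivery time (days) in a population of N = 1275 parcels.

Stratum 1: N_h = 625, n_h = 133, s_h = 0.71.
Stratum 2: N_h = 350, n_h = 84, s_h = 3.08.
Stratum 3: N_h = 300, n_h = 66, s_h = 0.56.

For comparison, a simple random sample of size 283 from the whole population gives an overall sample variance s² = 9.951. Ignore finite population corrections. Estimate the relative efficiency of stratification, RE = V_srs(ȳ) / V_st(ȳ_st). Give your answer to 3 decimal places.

V̂(ȳ_st) = Σ W_h² s_h²/n_h, with W_h = N_h/N and N = 1275:
  stratum 1: (625/1275)²·0.71²/133 = 0.000910762
  stratum 2: (350/1275)²·3.08²/84 = 0.00851016
  stratum 3: (300/1275)²·0.56²/66 = 0.00026306
V_st = 0.00968398
V_srs = s²/n = 9.951/283 = 0.0351625
Relative efficiency = V_srs / V_st = 0.0351625/0.00968398 = 3.6310

RE ≈ 3.631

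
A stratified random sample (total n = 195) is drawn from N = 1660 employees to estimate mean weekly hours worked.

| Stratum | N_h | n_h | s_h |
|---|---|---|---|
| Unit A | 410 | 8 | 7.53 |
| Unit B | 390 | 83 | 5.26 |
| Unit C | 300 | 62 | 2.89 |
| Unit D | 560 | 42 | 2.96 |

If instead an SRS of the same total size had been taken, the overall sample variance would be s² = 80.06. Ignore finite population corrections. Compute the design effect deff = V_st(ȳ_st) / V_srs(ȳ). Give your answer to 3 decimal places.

deff ≈ 1.166

V̂(ȳ_st) = Σ W_h² s_h²/n_h, with W_h = N_h/N and N = 1660:
  stratum Unit A: (410/1660)²·7.53²/8 = 0.432366
  stratum Unit B: (390/1660)²·5.26²/83 = 0.0183995
  stratum Unit C: (300/1660)²·2.89²/62 = 0.00439977
  stratum Unit D: (560/1660)²·2.96²/42 = 0.0237407
V_st = 0.478906
V_srs = s²/n = 80.06/195 = 0.410564
deff = V_st / V_srs = 0.478906/0.410564 = 1.1665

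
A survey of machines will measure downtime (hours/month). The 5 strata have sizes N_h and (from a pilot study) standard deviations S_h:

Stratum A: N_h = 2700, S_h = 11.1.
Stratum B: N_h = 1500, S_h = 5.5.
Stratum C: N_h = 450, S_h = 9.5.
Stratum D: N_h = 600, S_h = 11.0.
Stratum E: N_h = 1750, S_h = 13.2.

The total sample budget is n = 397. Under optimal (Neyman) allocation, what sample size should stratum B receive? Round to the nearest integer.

45

Neyman allocation: n_h = n · N_h S_h / Σ N_i S_i, with n = 397.
  stratum A: N_h·S_h = 2700·11.1 = 29970.00
  stratum B: N_h·S_h = 1500·5.5 = 8250.00
  stratum C: N_h·S_h = 450·9.5 = 4275.00
  stratum D: N_h·S_h = 600·11.0 = 6600.00
  stratum E: N_h·S_h = 1750·13.2 = 23100.00
Σ N_h S_h = 72195.00
n for stratum B = 397·8250.00/72195.00 = 45.367 → 45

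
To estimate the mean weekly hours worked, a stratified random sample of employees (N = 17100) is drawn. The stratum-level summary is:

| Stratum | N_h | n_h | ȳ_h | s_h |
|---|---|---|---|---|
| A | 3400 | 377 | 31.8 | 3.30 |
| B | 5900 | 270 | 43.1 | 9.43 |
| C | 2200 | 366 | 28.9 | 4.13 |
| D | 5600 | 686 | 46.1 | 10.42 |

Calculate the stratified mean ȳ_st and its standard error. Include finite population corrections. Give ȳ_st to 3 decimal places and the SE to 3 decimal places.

ȳ_st ≈ 40.009, SE ≈ 0.232

ȳ_st = Σ W_h ȳ_h = (3400·31.8 + 5900·43.1 + 2200·28.9 + 5600·46.1)/17100 = 40.00877
V̂(ȳ_st) = Σ W_h² (1 − n_h/N_h) s_h²/n_h, with W_h = N_h/N and N = 17100:
  stratum A: (3400/17100)²·(1 − 377/3400)·3.30²/377 = 0.00101534
  stratum B: (5900/17100)²·(1 − 270/5900)·9.43²/270 = 0.0374135
  stratum C: (2200/17100)²·(1 − 366/2200)·4.13²/366 = 0.000643056
  stratum D: (5600/17100)²·(1 − 686/5600)·10.42²/686 = 0.0148951
V̂(ȳ_st) = 0.0539669
SE(ȳ_st) = √0.0539669 = 0.232308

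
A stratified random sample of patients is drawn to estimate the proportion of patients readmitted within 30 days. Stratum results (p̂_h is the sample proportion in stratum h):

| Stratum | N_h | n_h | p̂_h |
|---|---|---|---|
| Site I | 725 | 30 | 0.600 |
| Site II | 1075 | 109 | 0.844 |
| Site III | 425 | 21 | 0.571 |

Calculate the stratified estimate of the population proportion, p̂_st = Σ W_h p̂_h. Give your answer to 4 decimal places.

p̂_st ≈ 0.7123

N = 2225; stratum weights W_h = N_h/N.
p̂_st = Σ W_h p̂_h = (725·0.600 + 1075·0.844 + 425·0.571)/2225 = 0.71235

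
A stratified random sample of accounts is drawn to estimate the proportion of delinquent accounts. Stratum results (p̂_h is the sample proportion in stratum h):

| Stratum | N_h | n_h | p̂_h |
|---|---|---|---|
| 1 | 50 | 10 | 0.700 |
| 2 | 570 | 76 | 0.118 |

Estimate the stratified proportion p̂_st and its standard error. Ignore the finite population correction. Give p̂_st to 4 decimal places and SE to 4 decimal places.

p̂_st ≈ 0.1649, SE ≈ 0.0364

N = 620; stratum weights W_h = N_h/N.
p̂_st = Σ W_h p̂_h = (50·0.700 + 570·0.118)/620 = 0.16494
V̂(p̂_st) = Σ W_h² p̂_h(1−p̂_h)/(n_h−1):
  stratum 1: (50/620)²·0.700·0.300/9 = 0.000151752
  stratum 2: (570/620)²·0.118·0.882/75 = 0.00117289
V̂(p̂_st) = 0.00132464; SE = √V̂ = 0.0363956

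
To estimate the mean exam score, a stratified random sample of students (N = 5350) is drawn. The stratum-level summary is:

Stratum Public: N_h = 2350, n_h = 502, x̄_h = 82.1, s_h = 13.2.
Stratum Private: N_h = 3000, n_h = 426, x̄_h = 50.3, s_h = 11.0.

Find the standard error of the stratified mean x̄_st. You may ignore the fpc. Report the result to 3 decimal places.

V̂(x̄_st) = Σ W_h² s_h²/n_h, with W_h = N_h/N and N = 5350:
  stratum Public: (2350/5350)²·13.2²/502 = 0.0669688
  stratum Private: (3000/5350)²·11.0²/426 = 0.0893122
V̂(x̄_st) = 0.156281
SE(x̄_st) = √0.156281 = 0.395324

SE(x̄_st) ≈ 0.395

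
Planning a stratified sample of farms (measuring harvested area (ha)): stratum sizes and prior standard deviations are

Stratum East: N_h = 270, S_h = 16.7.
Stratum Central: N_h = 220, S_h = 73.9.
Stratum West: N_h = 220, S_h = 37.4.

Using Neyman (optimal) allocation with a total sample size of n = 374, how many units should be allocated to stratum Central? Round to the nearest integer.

Neyman allocation: n_h = n · N_h S_h / Σ N_i S_i, with n = 374.
  stratum East: N_h·S_h = 270·16.7 = 4509.00
  stratum Central: N_h·S_h = 220·73.9 = 16258.00
  stratum West: N_h·S_h = 220·37.4 = 8228.00
Σ N_h S_h = 28995.00
n for stratum Central = 374·16258.00/28995.00 = 209.708 → 210

210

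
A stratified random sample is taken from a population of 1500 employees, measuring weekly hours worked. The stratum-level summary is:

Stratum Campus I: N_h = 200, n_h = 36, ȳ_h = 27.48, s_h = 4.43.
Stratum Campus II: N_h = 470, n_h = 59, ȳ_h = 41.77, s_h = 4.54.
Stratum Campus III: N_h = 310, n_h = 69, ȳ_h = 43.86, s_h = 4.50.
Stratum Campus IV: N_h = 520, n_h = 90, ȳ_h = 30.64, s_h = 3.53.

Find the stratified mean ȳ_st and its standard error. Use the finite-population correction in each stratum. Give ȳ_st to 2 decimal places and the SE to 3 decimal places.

ȳ_st ≈ 36.44, SE ≈ 0.248

ȳ_st = Σ W_h ȳ_h = (200·27.48 + 470·41.77 + 310·43.86 + 520·30.64)/1500 = 36.43820
V̂(ȳ_st) = Σ W_h² (1 − n_h/N_h) s_h²/n_h, with W_h = N_h/N and N = 1500:
  stratum Campus I: (200/1500)²·(1 − 36/200)·4.43²/36 = 0.00794687
  stratum Campus II: (470/1500)²·(1 − 59/470)·4.54²/59 = 0.0299928
  stratum Campus III: (310/1500)²·(1 − 69/310)·4.50²/69 = 0.00974478
  stratum Campus IV: (520/1500)²·(1 − 90/520)·3.53²/90 = 0.0137593
V̂(ȳ_st) = 0.0614437
SE(ȳ_st) = √0.0614437 = 0.247878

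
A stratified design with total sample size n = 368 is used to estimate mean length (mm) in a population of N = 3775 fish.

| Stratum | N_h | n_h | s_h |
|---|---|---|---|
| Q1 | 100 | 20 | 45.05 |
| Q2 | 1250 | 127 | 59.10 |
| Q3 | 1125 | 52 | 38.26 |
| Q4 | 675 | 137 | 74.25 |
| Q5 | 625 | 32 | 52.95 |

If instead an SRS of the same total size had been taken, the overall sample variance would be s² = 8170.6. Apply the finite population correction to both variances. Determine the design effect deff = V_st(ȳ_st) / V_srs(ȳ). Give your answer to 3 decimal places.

deff ≈ 0.422

V̂(ȳ_st) = Σ W_h² (1 − n_h/N_h) s_h²/n_h, with W_h = N_h/N and N = 3775:
  stratum Q1: (100/3775)²·(1 − 20/100)·45.05²/20 = 0.056966
  stratum Q2: (1250/3775)²·(1 − 127/1250)·59.10²/127 = 2.70911
  stratum Q3: (1125/3775)²·(1 − 52/1125)·38.26²/52 = 2.38454
  stratum Q4: (675/3775)²·(1 − 137/675)·74.25²/137 = 1.02547
  stratum Q5: (625/3775)²·(1 − 32/625)·52.95²/32 = 2.27868
V_st = 8.45477
V_srs = (1 − 368/3775)·8170.6/368 = 20.0383
deff = V_st / V_srs = 8.45477/20.0383 = 0.4219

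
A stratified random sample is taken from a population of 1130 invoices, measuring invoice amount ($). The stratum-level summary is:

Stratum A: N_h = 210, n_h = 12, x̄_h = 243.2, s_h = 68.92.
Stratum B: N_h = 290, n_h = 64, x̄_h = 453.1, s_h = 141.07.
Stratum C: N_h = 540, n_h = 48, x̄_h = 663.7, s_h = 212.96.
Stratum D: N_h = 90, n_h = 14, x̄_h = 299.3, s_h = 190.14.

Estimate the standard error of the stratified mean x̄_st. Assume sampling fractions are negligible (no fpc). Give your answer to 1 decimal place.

V̂(x̄_st) = Σ W_h² s_h²/n_h, with W_h = N_h/N and N = 1130:
  stratum A: (210/1130)²·68.92²/12 = 13.6707
  stratum B: (290/1130)²·141.07²/64 = 20.4799
  stratum C: (540/1130)²·212.96²/48 = 215.767
  stratum D: (90/1130)²·190.14²/14 = 16.3813
V̂(x̄_st) = 266.299
SE(x̄_st) = √266.299 = 16.3187

SE(x̄_st) ≈ 16.3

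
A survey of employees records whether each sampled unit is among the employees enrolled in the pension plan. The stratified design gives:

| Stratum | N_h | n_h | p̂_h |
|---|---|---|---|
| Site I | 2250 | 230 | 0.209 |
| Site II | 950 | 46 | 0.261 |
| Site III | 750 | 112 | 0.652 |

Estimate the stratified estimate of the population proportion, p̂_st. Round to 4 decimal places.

N = 3950; stratum weights W_h = N_h/N.
p̂_st = Σ W_h p̂_h = (2250·0.209 + 950·0.261 + 750·0.652)/3950 = 0.30562

p̂_st ≈ 0.3056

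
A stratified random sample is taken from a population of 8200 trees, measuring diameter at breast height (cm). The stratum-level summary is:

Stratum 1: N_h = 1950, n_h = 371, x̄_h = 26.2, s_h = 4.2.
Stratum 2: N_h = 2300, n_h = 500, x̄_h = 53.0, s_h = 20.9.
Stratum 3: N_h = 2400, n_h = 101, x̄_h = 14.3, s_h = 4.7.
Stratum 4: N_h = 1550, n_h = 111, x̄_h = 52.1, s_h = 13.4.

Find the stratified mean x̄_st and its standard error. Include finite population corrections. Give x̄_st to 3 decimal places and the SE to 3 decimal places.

x̄_st = Σ W_h x̄_h = (1950·26.2 + 2300·53.0 + 2400·14.3 + 1550·52.1)/8200 = 35.12988
V̂(x̄_st) = Σ W_h² (1 − n_h/N_h) s_h²/n_h, with W_h = N_h/N and N = 8200:
  stratum 1: (1950/8200)²·(1 − 371/1950)·4.2²/371 = 0.00217728
  stratum 2: (2300/8200)²·(1 − 500/2300)·20.9²/500 = 0.0537892
  stratum 3: (2400/8200)²·(1 − 101/2400)·4.7²/101 = 0.0179472
  stratum 4: (1550/8200)²·(1 − 111/1550)·13.4²/111 = 0.0536601
V̂(x̄_st) = 0.127574
SE(x̄_st) = √0.127574 = 0.357175

x̄_st ≈ 35.130, SE ≈ 0.357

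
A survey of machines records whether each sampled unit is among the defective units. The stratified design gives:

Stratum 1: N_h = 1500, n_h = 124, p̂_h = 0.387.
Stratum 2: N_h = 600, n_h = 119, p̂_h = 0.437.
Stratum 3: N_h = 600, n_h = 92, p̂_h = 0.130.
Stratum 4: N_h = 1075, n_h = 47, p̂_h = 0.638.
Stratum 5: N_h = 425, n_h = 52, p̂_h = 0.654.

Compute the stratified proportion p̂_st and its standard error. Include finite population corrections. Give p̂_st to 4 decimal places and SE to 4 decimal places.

p̂_st ≈ 0.4487, SE ≈ 0.0252

N = 4200; stratum weights W_h = N_h/N.
p̂_st = Σ W_h p̂_h = (1500·0.387 + 600·0.437 + 600·0.130 + 1075·0.638 + 425·0.654)/4200 = 0.44869
V̂(p̂_st) = Σ W_h² (1 − n_h/N_h) p̂_h(1−p̂_h)/(n_h−1):
  stratum 1: (1500/4200)²·(1 − 124/1500)·0.387·0.613/123 = 0.000225672
  stratum 2: (600/4200)²·(1 − 119/600)·0.437·0.563/118 = 3.41119e-05
  stratum 3: (600/4200)²·(1 − 92/600)·0.130·0.870/91 = 2.14752e-05
  stratum 4: (1075/4200)²·(1 − 47/1075)·0.638·0.362/46 = 0.000314539
  stratum 5: (425/4200)²·(1 − 52/425)·0.654·0.346/51 = 3.98734e-05
V̂(p̂_st) = 0.000635671; SE = √V̂ = 0.0252125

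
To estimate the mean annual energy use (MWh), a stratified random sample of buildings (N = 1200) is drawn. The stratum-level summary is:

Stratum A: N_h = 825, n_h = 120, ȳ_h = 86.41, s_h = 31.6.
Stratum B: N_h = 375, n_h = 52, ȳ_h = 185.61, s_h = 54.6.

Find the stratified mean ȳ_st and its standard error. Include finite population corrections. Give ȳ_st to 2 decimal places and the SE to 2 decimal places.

ȳ_st ≈ 117.41, SE ≈ 2.86

ȳ_st = Σ W_h ȳ_h = (825·86.41 + 375·185.61)/1200 = 117.41000
V̂(ȳ_st) = Σ W_h² (1 − n_h/N_h) s_h²/n_h, with W_h = N_h/N and N = 1200:
  stratum A: (825/1200)²·(1 − 120/825)·31.6²/120 = 3.36104
  stratum B: (375/1200)²·(1 − 52/375)·54.6²/52 = 4.82229
V̂(ȳ_st) = 8.18333
SE(ȳ_st) = √8.18333 = 2.86065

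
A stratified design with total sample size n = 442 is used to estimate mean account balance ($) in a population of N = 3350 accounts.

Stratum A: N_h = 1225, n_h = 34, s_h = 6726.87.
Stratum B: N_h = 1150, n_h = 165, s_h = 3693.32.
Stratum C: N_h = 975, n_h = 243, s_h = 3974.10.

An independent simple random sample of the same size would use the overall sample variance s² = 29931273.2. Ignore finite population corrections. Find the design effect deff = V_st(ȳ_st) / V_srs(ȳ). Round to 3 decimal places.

V̂(ȳ_st) = Σ W_h² s_h²/n_h, with W_h = N_h/N and N = 3350:
  stratum A: (1225/3350)²·6726.87²/34 = 177963
  stratum B: (1150/3350)²·3693.32²/165 = 9742.18
  stratum C: (975/3350)²·3974.10²/243 = 5505.43
V_st = 193211
V_srs = s²/n = 29931273.2/442 = 67717.8
deff = V_st / V_srs = 193211/67717.8 = 2.8532

deff ≈ 2.853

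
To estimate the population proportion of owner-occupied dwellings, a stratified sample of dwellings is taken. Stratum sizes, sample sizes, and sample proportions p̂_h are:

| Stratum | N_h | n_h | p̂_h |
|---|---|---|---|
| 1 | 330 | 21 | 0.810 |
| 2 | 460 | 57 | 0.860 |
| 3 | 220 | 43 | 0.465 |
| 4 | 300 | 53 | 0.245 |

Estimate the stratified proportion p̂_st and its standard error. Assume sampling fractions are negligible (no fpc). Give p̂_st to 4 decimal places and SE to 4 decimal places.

N = 1310; stratum weights W_h = N_h/N.
p̂_st = Σ W_h p̂_h = (330·0.810 + 460·0.860 + 220·0.465 + 300·0.245)/1310 = 0.64023
V̂(p̂_st) = Σ W_h² p̂_h(1−p̂_h)/(n_h−1):
  stratum 1: (330/1310)²·0.810·0.190/20 = 0.000488308
  stratum 2: (460/1310)²·0.860·0.140/56 = 0.000265101
  stratum 3: (220/1310)²·0.465·0.535/42 = 0.000167055
  stratum 4: (300/1310)²·0.245·0.755/52 = 0.000186556
V̂(p̂_st) = 0.00110702; SE = √V̂ = 0.0332719

p̂_st ≈ 0.6402, SE ≈ 0.0333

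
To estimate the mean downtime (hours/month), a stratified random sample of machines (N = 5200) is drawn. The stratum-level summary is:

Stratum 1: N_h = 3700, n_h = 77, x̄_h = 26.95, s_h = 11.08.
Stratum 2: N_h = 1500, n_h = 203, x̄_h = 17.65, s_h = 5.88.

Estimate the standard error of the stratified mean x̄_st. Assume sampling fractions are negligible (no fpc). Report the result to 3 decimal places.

SE(x̄_st) ≈ 0.906

V̂(x̄_st) = Σ W_h² s_h²/n_h, with W_h = N_h/N and N = 5200:
  stratum 1: (3700/5200)²·11.08²/77 = 0.807208
  stratum 2: (1500/5200)²·5.88²/203 = 0.0141721
V̂(x̄_st) = 0.82138
SE(x̄_st) = √0.82138 = 0.9063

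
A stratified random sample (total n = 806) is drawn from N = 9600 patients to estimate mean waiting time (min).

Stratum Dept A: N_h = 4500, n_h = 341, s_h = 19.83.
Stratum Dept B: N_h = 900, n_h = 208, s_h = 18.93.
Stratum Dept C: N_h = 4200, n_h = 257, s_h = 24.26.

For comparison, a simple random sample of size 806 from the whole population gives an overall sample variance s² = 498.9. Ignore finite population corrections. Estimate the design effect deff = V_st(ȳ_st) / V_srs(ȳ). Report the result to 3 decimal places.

deff ≈ 1.142

V̂(ȳ_st) = Σ W_h² s_h²/n_h, with W_h = N_h/N and N = 9600:
  stratum Dept A: (4500/9600)²·19.83²/341 = 0.253381
  stratum Dept B: (900/9600)²·18.93²/208 = 0.0151419
  stratum Dept C: (4200/9600)²·24.26²/257 = 0.438333
V_st = 0.706856
V_srs = s²/n = 498.9/806 = 0.618983
deff = V_st / V_srs = 0.706856/0.618983 = 1.1420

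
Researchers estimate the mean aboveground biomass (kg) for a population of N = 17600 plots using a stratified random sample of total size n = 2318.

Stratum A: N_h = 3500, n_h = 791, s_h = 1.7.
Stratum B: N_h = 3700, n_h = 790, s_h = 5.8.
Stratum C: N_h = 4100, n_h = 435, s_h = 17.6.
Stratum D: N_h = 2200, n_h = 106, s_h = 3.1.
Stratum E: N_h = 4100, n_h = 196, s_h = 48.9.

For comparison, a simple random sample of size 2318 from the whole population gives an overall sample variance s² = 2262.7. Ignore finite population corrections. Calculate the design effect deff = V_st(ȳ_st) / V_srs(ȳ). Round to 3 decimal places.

V̂(ȳ_st) = Σ W_h² s_h²/n_h, with W_h = N_h/N and N = 17600:
  stratum A: (3500/17600)²·1.7²/791 = 0.000144488
  stratum B: (3700/17600)²·5.8²/790 = 0.00188195
  stratum C: (4100/17600)²·17.6²/435 = 0.0386437
  stratum D: (2200/17600)²·3.1²/106 = 0.00141657
  stratum E: (4100/17600)²·48.9²/196 = 0.66207
V_st = 0.704157
V_srs = s²/n = 2262.7/2318 = 0.976143
deff = V_st / V_srs = 0.704157/0.976143 = 0.7214

deff ≈ 0.721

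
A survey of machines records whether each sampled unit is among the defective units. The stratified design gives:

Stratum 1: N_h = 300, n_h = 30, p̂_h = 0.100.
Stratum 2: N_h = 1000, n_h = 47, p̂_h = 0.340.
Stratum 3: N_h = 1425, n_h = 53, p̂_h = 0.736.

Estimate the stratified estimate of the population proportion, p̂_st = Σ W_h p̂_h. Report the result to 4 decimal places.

N = 2725; stratum weights W_h = N_h/N.
p̂_st = Σ W_h p̂_h = (300·0.100 + 1000·0.340 + 1425·0.736)/2725 = 0.52066

p̂_st ≈ 0.5207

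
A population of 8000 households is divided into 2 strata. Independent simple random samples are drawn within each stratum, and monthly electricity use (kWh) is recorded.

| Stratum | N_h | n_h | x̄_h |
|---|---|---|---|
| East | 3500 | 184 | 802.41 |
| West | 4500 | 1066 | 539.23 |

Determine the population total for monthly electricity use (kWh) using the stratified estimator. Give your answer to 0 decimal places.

τ̂_st ≈ 5234970

τ̂_st = Σ N_h x̄_h = 3500·802.41 + 4500·539.23 = 5234970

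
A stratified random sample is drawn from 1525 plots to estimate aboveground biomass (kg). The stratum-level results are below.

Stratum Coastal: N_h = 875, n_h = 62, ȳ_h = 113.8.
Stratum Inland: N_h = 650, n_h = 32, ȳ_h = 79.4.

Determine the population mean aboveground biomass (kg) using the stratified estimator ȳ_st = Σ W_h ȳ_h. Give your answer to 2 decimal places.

N = Σ N_h = 1525. Stratum weights W_h = N_h/N.
ȳ_st = (875·113.8 + 650·79.4) / 1525 = 99.1377

ȳ_st ≈ 99.14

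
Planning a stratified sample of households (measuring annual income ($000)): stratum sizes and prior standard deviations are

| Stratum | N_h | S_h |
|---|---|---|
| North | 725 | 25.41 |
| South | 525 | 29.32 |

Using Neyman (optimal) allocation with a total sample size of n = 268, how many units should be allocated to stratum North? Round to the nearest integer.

146

Neyman allocation: n_h = n · N_h S_h / Σ N_i S_i, with n = 268.
  stratum North: N_h·S_h = 725·25.41 = 18422.25
  stratum South: N_h·S_h = 525·29.32 = 15393.00
Σ N_h S_h = 33815.25
n for stratum North = 268·18422.25/33815.25 = 146.004 → 146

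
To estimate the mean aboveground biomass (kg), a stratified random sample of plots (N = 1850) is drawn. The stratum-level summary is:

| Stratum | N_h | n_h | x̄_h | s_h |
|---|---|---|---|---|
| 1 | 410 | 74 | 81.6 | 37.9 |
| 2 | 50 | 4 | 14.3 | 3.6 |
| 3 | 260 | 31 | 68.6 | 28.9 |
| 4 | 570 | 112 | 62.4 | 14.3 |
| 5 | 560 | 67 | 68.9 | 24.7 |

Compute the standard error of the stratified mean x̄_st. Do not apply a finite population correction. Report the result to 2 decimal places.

V̂(x̄_st) = Σ W_h² s_h²/n_h, with W_h = N_h/N and N = 1850:
  stratum 1: (410/1850)²·37.9²/74 = 0.953391
  stratum 2: (50/1850)²·3.6²/4 = 0.00236669
  stratum 3: (260/1850)²·28.9²/31 = 0.532154
  stratum 4: (570/1850)²·14.3²/112 = 0.173325
  stratum 5: (560/1850)²·24.7²/67 = 0.834357
V̂(x̄_st) = 2.49559
SE(x̄_st) = √2.49559 = 1.57974

SE(x̄_st) ≈ 1.58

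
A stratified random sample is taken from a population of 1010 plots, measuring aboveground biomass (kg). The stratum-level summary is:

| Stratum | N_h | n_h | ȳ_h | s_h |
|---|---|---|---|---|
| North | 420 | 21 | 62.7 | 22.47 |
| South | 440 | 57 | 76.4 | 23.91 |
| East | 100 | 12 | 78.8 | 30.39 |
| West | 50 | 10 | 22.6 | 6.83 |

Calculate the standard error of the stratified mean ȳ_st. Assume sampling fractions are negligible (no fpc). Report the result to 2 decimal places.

V̂(ȳ_st) = Σ W_h² s_h²/n_h, with W_h = N_h/N and N = 1010:
  stratum North: (420/1010)²·22.47²/21 = 4.1576
  stratum South: (440/1010)²·23.91²/57 = 1.90347
  stratum East: (100/1010)²·30.39²/12 = 0.754462
  stratum West: (50/1010)²·6.83²/10 = 0.0114324
V̂(ȳ_st) = 6.82697
SE(ȳ_st) = √6.82697 = 2.61285

SE(ȳ_st) ≈ 2.61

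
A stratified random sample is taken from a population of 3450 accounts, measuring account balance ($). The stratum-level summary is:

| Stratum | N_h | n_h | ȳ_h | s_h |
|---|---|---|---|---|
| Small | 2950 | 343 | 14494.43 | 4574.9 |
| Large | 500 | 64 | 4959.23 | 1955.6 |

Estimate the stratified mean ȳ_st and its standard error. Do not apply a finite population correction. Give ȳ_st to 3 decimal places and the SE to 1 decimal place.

ȳ_st = Σ W_h ȳ_h = (2950·14494.43 + 500·4959.23)/3450 = 13112.51696
V̂(ȳ_st) = Σ W_h² s_h²/n_h, with W_h = N_h/N and N = 3450:
  stratum Small: (2950/3450)²·4574.9²/343 = 44614.4
  stratum Large: (500/3450)²·1955.6²/64 = 1255.11
V̂(ȳ_st) = 45869.5
SE(ȳ_st) = √45869.5 = 214.172

ȳ_st ≈ 13112.517, SE ≈ 214.2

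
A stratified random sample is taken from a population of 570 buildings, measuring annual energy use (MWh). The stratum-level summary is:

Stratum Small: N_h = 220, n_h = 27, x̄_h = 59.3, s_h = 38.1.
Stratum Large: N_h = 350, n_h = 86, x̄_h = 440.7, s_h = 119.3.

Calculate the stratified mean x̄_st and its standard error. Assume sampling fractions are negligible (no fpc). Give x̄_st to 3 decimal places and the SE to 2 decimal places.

x̄_st = Σ W_h x̄_h = (220·59.3 + 350·440.7)/570 = 293.49298
V̂(x̄_st) = Σ W_h² s_h²/n_h, with W_h = N_h/N and N = 570:
  stratum Small: (220/570)²·38.1²/27 = 8.00907
  stratum Large: (350/570)²·119.3²/86 = 62.3977
V̂(x̄_st) = 70.4068
SE(x̄_st) = √70.4068 = 8.39088

x̄_st ≈ 293.493, SE ≈ 8.39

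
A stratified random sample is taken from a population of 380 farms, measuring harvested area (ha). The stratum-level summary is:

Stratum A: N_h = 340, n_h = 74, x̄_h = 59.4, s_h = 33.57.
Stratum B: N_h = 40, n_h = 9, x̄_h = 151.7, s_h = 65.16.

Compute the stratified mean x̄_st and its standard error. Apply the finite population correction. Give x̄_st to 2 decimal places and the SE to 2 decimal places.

x̄_st = Σ W_h x̄_h = (340·59.4 + 40·151.7)/380 = 69.11579
V̂(x̄_st) = Σ W_h² (1 − n_h/N_h) s_h²/n_h, with W_h = N_h/N and N = 380:
  stratum A: (340/380)²·(1 − 74/340)·33.57²/74 = 9.53815
  stratum B: (40/380)²·(1 − 9/40)·65.16²/9 = 4.05111
V̂(x̄_st) = 13.5893
SE(x̄_st) = √13.5893 = 3.68636

x̄_st ≈ 69.12, SE ≈ 3.69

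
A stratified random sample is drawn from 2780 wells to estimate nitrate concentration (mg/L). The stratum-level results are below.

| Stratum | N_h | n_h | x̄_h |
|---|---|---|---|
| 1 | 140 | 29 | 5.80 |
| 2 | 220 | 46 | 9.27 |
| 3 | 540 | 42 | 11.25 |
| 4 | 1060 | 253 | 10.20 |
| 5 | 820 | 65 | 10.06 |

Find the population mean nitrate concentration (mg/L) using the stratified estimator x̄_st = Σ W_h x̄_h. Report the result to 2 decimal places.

N = Σ N_h = 2780. Stratum weights W_h = N_h/N.
x̄_st = (140·5.80 + 220·9.27 + 540·11.25 + 1060·10.20 + 820·10.06) / 2780 = 10.0675

x̄_st ≈ 10.07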